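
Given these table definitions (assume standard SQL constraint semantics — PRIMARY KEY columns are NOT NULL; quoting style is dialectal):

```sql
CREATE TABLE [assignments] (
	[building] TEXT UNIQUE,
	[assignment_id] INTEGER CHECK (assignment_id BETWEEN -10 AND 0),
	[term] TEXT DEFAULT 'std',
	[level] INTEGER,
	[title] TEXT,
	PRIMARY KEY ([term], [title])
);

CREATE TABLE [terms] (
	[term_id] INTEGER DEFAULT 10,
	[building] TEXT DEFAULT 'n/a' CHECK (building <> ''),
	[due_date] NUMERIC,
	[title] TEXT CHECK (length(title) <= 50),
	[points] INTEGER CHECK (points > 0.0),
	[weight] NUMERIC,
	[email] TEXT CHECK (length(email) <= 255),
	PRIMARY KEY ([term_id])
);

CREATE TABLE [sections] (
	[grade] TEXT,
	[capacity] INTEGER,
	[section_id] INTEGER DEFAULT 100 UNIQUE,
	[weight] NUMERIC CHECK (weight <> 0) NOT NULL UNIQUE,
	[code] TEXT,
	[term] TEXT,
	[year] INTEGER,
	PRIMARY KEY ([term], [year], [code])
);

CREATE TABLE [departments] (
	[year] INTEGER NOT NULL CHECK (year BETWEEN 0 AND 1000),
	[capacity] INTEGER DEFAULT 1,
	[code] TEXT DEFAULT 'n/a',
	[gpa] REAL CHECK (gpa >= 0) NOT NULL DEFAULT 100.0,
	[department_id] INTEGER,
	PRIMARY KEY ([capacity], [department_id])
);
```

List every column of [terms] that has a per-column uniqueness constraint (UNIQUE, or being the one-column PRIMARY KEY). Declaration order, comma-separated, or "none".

term_id

- term_id: single-column PRIMARY KEY → unique.
- building: no UNIQUE or single-column PK constraint.
- due_date: no UNIQUE or single-column PK constraint.
- title: no UNIQUE or single-column PK constraint.
- points: no UNIQUE or single-column PK constraint.
- weight: no UNIQUE or single-column PK constraint.
- email: no UNIQUE or single-column PK constraint.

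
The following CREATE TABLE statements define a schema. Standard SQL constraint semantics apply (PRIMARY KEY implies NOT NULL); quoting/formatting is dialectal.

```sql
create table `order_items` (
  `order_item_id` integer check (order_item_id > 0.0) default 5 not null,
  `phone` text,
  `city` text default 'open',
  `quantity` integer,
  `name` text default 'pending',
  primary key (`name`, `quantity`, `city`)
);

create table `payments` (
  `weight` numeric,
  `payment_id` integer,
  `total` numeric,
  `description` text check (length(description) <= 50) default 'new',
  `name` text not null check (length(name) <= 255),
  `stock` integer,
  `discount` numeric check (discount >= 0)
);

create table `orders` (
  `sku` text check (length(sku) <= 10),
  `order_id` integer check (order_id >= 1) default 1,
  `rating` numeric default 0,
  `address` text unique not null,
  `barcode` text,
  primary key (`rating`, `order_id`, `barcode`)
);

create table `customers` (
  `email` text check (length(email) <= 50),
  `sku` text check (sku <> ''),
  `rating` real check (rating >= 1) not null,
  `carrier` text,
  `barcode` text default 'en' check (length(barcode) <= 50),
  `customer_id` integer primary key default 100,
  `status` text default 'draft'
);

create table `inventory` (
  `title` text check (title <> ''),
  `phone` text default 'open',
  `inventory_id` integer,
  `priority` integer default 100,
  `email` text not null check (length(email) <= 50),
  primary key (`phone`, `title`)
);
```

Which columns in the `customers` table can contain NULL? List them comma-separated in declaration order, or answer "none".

- email: CHECK does not forbid NULL (a CHECK constraint passes when its expression is NULL) → nullable.
- sku: CHECK does not forbid NULL (a CHECK constraint passes when its expression is NULL) → nullable.
- rating: declared NOT NULL → not nullable.
- carrier: no NOT NULL constraint applies → nullable.
- barcode: CHECK does not forbid NULL (a CHECK constraint passes when its expression is NULL) → nullable.
- customer_id: part of the PRIMARY KEY, which implies NOT NULL → not nullable.
- status: DEFAULT only fills an omitted column; an explicit NULL is still allowed → nullable.

email, sku, carrier, barcode, status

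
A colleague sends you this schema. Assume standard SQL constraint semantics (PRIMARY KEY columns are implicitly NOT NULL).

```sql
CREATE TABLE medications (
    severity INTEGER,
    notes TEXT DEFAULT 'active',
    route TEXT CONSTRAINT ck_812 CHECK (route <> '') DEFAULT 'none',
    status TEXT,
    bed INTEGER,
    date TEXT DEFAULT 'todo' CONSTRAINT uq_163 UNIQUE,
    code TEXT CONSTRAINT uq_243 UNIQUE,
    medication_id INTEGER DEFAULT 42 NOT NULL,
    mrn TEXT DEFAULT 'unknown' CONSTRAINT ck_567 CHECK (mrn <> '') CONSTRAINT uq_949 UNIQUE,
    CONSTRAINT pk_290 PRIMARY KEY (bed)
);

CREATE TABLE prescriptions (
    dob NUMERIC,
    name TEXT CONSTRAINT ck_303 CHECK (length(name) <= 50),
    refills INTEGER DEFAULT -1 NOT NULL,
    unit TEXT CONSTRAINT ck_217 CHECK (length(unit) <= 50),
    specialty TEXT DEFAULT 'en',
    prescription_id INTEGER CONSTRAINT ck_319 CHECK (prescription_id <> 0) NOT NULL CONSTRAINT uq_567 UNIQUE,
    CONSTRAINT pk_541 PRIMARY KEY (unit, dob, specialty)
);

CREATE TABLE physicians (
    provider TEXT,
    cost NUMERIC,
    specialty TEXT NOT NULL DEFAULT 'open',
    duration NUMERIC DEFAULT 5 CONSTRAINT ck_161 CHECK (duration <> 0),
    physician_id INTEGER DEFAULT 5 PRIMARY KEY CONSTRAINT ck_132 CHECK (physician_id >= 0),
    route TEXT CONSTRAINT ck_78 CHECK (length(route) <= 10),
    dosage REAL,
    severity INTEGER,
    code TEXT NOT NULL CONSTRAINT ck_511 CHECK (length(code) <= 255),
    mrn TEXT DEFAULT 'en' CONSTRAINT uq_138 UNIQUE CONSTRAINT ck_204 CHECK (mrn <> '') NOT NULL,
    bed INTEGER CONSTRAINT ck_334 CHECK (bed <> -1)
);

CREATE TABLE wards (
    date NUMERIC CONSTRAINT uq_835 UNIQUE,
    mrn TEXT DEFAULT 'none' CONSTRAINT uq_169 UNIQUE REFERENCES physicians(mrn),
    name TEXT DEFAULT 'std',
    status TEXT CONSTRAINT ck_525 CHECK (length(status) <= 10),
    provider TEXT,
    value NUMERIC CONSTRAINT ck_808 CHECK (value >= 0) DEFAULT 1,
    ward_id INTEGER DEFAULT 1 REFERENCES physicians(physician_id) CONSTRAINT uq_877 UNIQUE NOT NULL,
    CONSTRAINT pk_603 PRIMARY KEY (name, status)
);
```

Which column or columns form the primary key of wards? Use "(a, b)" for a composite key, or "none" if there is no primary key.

A table-level PRIMARY KEY clause names 2 columns: name, status.
This is a composite key — the combination is unique, not each column individually.

(name, status)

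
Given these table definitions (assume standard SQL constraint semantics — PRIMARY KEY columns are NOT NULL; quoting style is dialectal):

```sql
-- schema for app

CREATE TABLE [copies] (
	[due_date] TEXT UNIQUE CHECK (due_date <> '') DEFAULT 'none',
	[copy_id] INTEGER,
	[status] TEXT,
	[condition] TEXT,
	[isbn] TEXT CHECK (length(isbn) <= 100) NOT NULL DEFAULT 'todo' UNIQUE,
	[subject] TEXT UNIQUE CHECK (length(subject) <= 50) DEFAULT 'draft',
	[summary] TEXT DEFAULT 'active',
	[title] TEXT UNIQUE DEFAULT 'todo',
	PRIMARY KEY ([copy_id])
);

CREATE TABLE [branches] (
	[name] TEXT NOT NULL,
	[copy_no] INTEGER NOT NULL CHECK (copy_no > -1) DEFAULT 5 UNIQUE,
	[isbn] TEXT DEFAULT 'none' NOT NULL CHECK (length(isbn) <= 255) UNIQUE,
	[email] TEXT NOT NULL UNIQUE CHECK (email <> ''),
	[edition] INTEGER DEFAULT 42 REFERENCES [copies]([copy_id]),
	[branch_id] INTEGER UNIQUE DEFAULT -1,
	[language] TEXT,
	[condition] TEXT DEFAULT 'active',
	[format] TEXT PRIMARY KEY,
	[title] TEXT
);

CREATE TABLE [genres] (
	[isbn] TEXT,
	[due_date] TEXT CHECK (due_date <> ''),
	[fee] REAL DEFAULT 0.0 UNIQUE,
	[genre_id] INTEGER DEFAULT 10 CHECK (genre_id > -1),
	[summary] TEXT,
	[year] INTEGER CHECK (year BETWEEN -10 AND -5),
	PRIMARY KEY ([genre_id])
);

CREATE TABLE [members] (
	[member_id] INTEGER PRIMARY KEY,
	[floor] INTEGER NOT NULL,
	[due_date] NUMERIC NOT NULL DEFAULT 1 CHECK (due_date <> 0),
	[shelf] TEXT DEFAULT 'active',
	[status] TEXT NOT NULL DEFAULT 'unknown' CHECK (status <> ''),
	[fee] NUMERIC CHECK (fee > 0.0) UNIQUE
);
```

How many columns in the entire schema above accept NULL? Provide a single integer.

copies: 6 nullable (due_date, status, condition, subject, summary, title — PK (copy_id) and explicit NOT NULL columns excluded).
branches: 5 nullable (edition, branch_id, language, condition, title — PK (format) and explicit NOT NULL columns excluded).
genres: 5 nullable (isbn, due_date, fee, summary, year — PK (genre_id) and explicit NOT NULL columns excluded).
members: 2 nullable (shelf, fee — PK (member_id) and explicit NOT NULL columns excluded).
Total: 6 + 5 + 5 + 2 = 18.

18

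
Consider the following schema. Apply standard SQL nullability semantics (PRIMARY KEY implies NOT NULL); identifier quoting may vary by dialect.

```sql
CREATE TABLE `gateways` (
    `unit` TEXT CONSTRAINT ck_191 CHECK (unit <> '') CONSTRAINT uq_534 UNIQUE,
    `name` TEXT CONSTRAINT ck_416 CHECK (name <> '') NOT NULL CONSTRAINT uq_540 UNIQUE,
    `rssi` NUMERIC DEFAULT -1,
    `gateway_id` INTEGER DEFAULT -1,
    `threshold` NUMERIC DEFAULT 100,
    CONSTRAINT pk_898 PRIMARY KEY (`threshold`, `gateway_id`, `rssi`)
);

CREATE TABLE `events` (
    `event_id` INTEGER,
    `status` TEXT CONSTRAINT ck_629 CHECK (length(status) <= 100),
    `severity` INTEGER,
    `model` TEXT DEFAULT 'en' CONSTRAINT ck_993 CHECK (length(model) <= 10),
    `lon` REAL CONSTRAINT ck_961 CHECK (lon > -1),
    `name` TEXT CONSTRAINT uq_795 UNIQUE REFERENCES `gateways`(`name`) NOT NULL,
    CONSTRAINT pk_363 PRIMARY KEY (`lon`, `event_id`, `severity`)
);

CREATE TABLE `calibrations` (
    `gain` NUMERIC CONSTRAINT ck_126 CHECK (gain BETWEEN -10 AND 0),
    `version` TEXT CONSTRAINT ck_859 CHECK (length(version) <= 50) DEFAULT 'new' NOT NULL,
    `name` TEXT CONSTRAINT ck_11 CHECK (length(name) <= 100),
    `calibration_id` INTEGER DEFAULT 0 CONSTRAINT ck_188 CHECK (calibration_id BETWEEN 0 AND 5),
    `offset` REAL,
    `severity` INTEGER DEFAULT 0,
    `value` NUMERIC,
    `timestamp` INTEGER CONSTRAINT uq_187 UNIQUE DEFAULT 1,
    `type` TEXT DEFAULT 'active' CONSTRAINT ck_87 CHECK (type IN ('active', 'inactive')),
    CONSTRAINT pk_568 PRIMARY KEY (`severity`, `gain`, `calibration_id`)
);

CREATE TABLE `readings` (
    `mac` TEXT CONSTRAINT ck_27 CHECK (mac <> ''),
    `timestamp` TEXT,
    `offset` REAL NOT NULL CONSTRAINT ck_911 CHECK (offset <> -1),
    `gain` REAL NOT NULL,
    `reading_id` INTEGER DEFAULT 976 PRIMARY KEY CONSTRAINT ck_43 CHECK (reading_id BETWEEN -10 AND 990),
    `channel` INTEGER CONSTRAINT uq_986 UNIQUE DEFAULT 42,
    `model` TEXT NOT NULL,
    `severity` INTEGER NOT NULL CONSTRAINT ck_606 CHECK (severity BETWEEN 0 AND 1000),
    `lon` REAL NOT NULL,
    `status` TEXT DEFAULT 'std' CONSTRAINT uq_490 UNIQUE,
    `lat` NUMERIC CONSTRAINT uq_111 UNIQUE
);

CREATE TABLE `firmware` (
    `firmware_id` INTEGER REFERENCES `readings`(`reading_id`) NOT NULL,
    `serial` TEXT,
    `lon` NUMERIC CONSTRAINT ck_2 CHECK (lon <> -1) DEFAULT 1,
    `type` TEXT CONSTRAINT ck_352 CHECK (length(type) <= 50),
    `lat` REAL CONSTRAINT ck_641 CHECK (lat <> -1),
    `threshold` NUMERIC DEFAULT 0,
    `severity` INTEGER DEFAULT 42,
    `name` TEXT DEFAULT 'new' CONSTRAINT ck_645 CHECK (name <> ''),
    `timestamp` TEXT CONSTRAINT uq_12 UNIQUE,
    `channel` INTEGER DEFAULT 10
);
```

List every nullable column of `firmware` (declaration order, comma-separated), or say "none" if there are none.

serial, lon, type, lat, threshold, severity, name, timestamp, channel

- firmware_id: declared NOT NULL → not nullable.
- serial: no NOT NULL constraint applies → nullable.
- lon: CHECK does not forbid NULL (a CHECK constraint passes when its expression is NULL) → nullable.
- type: CHECK does not forbid NULL (a CHECK constraint passes when its expression is NULL) → nullable.
- lat: CHECK does not forbid NULL (a CHECK constraint passes when its expression is NULL) → nullable.
- threshold: DEFAULT only fills an omitted column; an explicit NULL is still allowed → nullable.
- severity: DEFAULT only fills an omitted column; an explicit NULL is still allowed → nullable.
- name: CHECK does not forbid NULL (a CHECK constraint passes when its expression is NULL) → nullable.
- timestamp: UNIQUE does not imply NOT NULL → nullable.
- channel: DEFAULT only fills an omitted column; an explicit NULL is still allowed → nullable.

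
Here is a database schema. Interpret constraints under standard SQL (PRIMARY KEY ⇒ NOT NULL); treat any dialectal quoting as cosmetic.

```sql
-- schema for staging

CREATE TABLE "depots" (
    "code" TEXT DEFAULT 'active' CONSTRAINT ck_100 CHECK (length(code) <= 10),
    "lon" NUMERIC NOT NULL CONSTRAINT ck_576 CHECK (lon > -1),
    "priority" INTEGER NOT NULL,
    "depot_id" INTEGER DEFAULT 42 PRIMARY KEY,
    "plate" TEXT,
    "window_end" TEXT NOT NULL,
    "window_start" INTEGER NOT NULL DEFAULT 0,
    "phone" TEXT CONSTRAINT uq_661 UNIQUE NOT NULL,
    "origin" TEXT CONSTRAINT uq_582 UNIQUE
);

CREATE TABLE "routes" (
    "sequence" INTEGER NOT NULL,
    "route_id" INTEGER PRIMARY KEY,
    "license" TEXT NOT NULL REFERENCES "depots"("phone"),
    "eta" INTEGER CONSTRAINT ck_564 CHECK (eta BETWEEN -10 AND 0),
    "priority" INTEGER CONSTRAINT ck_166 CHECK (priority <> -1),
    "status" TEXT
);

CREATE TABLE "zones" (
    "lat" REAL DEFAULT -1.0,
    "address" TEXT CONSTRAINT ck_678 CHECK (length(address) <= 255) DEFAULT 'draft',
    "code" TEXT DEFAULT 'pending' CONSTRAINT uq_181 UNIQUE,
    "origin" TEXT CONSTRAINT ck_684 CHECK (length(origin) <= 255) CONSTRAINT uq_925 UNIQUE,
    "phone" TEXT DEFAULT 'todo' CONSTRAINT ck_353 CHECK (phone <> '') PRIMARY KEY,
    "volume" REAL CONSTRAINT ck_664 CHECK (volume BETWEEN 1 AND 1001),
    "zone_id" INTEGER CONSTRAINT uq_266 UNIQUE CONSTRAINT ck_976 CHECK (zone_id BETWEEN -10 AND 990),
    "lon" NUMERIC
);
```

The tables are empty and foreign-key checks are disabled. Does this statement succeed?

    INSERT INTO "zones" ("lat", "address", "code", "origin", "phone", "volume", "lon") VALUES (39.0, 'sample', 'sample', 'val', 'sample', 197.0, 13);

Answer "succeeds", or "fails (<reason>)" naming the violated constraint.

succeeds

NOT NULL columns: phone is supplied.
CHECK constraints: 'sample' satisfies (length(address) <= 255); 'val' satisfies (length(origin) <= 255); 'sample' satisfies (phone <> ''); 197.0 satisfies (volume BETWEEN 1 AND 1001).
No constraint is violated.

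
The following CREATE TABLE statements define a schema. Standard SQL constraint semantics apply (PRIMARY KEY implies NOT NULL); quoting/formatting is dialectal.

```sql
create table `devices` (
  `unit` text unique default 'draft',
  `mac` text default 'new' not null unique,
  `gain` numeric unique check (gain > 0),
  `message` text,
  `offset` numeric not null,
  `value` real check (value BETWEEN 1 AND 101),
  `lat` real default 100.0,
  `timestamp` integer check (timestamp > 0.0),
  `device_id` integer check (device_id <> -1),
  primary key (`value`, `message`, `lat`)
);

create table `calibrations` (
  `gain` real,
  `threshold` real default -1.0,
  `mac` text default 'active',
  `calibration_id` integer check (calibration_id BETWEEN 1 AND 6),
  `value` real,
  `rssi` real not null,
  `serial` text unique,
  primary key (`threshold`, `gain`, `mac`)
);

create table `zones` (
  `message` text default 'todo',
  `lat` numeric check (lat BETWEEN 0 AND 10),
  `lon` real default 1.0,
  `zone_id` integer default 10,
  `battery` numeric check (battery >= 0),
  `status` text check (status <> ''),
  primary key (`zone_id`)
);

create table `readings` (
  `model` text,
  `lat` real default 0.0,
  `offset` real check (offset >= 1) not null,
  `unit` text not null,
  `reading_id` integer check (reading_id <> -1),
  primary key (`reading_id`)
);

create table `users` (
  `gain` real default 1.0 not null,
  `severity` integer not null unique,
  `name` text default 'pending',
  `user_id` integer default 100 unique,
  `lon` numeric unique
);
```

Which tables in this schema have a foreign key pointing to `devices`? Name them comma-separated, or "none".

No REFERENCES clause anywhere in the schema names devices.

none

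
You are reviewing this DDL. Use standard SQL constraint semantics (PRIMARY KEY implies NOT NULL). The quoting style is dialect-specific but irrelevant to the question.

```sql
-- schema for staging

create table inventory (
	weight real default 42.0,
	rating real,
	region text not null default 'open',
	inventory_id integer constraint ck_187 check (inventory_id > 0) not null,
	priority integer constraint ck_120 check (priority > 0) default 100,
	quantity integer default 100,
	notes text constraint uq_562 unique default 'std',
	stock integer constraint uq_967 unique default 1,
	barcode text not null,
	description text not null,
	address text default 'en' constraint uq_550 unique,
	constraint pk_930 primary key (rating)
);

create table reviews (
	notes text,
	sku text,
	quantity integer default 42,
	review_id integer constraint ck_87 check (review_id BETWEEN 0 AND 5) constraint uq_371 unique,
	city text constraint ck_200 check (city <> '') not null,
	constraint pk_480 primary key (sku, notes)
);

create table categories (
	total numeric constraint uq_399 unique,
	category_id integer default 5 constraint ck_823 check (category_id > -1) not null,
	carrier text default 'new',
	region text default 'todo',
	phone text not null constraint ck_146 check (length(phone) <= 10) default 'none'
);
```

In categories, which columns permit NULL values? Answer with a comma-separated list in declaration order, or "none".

- total: UNIQUE does not imply NOT NULL → nullable.
- category_id: declared NOT NULL → not nullable.
- carrier: DEFAULT only fills an omitted column; an explicit NULL is still allowed → nullable.
- region: DEFAULT only fills an omitted column; an explicit NULL is still allowed → nullable.
- phone: declared NOT NULL → not nullable.

total, carrier, region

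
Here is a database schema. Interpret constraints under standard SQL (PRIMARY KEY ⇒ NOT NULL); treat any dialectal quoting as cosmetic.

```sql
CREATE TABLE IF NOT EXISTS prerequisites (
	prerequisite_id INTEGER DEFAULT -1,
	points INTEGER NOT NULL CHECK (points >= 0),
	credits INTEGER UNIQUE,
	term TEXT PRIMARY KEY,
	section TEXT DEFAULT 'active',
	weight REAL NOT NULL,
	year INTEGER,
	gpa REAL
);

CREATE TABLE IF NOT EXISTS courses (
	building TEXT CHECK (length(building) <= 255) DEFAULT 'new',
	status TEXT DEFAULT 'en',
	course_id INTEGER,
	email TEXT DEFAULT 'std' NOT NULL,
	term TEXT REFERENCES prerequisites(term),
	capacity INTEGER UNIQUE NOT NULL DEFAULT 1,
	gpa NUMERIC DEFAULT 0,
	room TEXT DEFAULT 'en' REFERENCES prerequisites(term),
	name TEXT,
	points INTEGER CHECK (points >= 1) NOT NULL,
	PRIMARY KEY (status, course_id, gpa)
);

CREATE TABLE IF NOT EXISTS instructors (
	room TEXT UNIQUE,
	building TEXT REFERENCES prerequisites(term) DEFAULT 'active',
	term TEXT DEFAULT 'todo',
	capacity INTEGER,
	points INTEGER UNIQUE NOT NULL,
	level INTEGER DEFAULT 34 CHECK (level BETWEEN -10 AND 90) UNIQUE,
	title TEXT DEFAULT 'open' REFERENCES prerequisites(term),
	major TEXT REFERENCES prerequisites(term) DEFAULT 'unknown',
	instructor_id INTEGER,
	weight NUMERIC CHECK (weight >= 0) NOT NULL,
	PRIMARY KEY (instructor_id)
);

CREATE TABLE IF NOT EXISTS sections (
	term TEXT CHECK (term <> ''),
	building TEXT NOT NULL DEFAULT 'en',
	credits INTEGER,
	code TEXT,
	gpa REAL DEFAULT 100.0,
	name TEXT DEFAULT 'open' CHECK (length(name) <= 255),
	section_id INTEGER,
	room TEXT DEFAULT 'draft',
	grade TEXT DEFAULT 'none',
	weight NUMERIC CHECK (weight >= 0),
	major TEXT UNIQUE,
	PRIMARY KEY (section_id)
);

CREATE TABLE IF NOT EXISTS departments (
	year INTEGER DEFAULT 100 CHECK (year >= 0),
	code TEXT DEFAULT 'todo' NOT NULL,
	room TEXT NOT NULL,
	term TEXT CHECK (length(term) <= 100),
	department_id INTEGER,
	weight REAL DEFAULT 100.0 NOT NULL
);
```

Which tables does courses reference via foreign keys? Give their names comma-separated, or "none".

prerequisites

- term REFERENCES prerequisites(term).
- room REFERENCES prerequisites(term).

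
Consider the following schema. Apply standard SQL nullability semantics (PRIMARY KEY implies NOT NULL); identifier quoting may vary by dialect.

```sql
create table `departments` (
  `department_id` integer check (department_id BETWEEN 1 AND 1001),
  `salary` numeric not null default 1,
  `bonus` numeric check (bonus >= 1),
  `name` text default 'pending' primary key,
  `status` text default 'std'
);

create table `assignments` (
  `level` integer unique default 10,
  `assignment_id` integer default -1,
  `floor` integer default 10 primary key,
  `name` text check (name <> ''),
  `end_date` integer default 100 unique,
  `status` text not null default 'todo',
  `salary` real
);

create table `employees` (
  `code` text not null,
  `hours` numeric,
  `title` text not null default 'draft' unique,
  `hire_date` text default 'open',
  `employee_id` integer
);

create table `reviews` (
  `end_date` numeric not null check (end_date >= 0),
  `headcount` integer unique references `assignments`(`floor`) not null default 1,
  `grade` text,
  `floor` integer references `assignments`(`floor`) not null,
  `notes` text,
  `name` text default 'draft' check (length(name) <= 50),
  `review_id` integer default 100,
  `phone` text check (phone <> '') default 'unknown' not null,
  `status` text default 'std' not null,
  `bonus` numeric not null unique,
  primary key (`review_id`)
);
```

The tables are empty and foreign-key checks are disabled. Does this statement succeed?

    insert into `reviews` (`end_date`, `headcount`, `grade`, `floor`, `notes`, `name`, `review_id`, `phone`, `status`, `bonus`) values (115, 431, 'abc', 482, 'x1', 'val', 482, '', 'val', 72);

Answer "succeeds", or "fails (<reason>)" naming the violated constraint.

The value '' for phone violates CHECK (phone <> '').

fails (CHECK on phone)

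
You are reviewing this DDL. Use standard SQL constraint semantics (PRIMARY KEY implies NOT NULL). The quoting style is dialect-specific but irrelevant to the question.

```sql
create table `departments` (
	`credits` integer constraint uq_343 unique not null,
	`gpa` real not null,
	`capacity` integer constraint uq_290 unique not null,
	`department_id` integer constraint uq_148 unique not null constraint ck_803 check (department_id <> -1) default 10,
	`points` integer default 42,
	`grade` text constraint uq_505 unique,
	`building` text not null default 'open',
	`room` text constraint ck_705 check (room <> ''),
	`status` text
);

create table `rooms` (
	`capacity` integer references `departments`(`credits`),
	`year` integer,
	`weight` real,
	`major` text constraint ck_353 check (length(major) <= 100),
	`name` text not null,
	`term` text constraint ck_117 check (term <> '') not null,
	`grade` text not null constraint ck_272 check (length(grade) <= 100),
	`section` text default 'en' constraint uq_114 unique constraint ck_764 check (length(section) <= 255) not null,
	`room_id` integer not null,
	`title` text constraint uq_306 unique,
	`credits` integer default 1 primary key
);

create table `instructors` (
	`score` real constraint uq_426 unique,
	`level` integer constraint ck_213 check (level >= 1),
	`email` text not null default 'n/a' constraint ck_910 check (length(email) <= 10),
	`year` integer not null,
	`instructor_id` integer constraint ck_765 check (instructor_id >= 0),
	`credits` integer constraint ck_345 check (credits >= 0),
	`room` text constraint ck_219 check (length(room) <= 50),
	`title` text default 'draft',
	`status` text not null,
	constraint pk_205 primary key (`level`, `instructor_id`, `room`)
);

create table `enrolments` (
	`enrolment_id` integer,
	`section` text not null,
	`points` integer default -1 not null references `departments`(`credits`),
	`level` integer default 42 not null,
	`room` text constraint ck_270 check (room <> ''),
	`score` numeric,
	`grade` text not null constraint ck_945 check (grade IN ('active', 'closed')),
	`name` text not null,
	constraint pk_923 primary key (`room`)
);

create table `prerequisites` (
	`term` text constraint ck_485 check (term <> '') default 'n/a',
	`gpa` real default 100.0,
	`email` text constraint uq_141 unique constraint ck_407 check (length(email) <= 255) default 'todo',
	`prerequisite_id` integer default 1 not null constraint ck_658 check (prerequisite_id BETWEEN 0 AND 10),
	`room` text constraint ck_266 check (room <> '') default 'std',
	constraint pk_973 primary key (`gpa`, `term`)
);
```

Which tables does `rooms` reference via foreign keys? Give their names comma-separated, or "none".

- capacity REFERENCES departments(credits).

departments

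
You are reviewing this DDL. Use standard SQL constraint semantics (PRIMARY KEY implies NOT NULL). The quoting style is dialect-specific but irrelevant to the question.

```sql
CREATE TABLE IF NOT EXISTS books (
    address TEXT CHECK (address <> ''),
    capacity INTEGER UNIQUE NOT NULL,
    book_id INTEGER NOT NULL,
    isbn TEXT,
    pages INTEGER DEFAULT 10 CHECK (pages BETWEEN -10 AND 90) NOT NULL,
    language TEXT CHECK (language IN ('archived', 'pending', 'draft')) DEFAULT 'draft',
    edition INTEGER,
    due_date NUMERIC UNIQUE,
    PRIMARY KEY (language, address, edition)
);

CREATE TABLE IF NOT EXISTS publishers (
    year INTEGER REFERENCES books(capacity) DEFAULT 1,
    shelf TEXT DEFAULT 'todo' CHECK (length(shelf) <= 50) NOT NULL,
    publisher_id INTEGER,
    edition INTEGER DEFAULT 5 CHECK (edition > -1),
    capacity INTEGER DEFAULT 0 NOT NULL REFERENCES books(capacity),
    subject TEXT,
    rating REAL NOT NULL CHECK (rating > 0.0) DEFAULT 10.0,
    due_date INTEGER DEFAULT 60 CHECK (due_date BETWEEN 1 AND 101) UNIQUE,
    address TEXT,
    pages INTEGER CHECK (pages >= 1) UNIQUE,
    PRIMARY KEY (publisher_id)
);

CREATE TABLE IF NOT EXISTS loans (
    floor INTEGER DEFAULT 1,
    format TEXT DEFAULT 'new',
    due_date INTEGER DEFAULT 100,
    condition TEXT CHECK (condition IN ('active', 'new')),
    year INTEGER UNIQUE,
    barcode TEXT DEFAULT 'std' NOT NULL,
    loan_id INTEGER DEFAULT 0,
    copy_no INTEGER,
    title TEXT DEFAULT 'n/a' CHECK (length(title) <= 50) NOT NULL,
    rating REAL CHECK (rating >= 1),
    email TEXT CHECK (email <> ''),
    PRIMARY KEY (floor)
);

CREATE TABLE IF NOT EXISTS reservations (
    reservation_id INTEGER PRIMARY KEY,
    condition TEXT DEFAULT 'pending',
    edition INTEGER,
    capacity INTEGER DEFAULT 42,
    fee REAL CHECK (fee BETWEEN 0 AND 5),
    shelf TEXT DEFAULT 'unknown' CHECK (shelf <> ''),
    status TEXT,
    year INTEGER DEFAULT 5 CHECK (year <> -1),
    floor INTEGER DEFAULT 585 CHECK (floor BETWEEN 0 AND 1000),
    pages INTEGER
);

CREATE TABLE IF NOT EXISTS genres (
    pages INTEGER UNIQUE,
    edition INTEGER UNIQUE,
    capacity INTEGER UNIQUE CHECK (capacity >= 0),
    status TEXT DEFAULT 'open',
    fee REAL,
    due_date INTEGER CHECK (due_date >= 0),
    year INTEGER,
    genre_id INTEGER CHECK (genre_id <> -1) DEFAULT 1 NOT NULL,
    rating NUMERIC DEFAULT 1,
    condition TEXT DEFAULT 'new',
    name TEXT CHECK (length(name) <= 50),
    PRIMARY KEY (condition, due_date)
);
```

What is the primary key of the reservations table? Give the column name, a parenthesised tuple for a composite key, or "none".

reservation_id

reservation_id is declared PRIMARY KEY inline on the column.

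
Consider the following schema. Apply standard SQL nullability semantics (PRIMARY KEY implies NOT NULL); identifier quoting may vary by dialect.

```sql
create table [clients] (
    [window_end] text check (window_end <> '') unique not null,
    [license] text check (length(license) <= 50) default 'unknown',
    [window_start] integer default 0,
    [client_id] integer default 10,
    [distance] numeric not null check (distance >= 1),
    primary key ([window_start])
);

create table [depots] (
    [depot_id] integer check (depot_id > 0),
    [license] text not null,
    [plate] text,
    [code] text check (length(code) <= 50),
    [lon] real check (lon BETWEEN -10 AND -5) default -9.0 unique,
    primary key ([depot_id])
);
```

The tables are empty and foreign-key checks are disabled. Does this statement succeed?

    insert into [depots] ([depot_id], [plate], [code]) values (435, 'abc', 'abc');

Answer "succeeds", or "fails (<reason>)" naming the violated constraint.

license is omitted from the column list and has no DEFAULT, so it would receive NULL.
But license is declared NOT NULL.

fails (NOT NULL on license)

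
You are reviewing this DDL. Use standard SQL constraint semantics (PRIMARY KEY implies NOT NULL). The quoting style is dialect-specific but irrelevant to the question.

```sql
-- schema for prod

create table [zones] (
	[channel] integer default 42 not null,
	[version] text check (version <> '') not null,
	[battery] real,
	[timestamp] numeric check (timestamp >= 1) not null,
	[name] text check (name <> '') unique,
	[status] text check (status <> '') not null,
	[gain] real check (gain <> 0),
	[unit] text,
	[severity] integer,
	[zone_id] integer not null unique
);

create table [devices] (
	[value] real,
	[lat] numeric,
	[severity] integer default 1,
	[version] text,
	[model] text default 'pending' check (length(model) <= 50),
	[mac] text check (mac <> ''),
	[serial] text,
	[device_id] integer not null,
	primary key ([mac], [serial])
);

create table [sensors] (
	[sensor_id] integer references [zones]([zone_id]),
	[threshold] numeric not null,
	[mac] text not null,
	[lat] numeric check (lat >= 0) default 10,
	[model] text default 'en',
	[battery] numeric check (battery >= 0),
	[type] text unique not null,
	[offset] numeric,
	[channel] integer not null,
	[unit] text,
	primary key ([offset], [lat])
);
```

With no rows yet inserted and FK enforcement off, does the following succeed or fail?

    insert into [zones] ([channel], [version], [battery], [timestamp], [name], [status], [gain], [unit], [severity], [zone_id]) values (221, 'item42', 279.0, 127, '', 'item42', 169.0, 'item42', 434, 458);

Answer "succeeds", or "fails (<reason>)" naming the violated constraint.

fails (CHECK on name)

The value '' for name violates CHECK (name <> '').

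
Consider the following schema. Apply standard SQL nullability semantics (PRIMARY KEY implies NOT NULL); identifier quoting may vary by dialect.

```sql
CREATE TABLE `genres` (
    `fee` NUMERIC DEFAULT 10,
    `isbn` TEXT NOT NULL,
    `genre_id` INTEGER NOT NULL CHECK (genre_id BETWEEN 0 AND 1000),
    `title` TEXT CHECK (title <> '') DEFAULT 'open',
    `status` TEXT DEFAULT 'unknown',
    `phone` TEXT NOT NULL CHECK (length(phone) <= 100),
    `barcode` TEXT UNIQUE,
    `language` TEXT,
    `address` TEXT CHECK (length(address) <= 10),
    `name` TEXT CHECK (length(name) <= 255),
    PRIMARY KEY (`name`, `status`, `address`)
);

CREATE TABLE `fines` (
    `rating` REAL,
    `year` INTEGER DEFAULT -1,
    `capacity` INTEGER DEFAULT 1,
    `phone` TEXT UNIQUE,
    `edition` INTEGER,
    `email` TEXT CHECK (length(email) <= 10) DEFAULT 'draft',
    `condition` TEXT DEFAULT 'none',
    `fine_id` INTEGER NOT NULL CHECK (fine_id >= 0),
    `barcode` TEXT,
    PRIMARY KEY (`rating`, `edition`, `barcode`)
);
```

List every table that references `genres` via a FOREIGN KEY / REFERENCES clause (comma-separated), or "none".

none

No REFERENCES clause anywhere in the schema names genres.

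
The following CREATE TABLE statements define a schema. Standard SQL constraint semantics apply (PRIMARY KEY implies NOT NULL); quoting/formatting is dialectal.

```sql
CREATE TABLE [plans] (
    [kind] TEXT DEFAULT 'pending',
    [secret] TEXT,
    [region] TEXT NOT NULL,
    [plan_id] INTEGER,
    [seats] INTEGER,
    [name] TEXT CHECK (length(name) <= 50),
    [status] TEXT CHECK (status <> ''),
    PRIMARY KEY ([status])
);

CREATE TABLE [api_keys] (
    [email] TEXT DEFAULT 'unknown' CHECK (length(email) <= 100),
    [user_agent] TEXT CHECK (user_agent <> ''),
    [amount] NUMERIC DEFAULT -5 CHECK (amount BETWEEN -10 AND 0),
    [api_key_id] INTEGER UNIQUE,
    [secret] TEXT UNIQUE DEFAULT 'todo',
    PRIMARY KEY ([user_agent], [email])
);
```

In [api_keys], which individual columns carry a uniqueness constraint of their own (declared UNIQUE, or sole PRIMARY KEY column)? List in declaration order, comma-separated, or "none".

api_key_id, secret

- email: part of a composite PRIMARY KEY — only the tuple is unique, not this column on its own.
- user_agent: part of a composite PRIMARY KEY — only the tuple is unique, not this column on its own.
- amount: no UNIQUE or single-column PK constraint.
- api_key_id: declared UNIQUE → unique.
- secret: declared UNIQUE → unique.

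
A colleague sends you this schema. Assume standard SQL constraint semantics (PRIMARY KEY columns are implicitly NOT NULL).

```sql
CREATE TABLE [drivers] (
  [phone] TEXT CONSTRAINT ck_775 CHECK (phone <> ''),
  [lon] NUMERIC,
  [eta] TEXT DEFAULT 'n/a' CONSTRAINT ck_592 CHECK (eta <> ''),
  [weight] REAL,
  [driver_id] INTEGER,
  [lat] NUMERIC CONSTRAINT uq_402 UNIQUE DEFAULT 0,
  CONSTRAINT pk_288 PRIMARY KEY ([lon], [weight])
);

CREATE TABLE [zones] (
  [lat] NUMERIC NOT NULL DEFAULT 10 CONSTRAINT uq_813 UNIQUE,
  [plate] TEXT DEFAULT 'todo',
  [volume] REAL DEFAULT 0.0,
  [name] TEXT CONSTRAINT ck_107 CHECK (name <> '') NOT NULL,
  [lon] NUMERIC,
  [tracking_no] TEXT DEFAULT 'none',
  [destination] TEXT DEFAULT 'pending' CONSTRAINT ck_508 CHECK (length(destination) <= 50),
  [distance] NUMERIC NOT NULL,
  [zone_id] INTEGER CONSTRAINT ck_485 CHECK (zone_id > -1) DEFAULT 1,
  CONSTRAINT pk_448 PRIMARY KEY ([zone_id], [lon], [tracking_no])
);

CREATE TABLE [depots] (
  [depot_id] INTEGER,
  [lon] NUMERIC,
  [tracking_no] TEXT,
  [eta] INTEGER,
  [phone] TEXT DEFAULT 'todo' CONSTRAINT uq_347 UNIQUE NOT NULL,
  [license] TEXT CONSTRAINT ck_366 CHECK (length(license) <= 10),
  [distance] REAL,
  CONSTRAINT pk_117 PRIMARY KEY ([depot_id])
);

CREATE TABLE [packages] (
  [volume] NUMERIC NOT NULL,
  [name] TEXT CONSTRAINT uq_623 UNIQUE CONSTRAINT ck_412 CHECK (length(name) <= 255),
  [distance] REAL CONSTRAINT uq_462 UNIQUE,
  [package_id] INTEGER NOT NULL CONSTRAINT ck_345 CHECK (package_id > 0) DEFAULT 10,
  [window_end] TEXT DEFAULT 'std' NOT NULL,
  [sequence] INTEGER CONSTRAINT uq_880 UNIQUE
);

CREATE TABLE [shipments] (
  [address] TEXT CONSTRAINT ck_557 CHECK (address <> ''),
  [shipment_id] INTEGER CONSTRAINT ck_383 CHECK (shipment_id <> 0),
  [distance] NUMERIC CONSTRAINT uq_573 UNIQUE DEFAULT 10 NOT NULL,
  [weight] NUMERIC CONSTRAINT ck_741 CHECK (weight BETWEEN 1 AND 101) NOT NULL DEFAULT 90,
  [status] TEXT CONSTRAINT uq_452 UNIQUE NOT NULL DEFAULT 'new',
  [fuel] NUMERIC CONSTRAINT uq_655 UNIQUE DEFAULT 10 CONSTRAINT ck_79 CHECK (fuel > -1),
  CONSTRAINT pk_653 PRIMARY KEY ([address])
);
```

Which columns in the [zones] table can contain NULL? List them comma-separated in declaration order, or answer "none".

- lat: declared NOT NULL → not nullable.
- plate: DEFAULT only fills an omitted column; an explicit NULL is still allowed → nullable.
- volume: DEFAULT only fills an omitted column; an explicit NULL is still allowed → nullable.
- name: declared NOT NULL → not nullable.
- lon: part of the PRIMARY KEY, which implies NOT NULL → not nullable.
- tracking_no: part of the PRIMARY KEY, which implies NOT NULL → not nullable.
- destination: CHECK does not forbid NULL (a CHECK constraint passes when its expression is NULL) → nullable.
- distance: declared NOT NULL → not nullable.
- zone_id: part of the PRIMARY KEY, which implies NOT NULL → not nullable.

plate, volume, destination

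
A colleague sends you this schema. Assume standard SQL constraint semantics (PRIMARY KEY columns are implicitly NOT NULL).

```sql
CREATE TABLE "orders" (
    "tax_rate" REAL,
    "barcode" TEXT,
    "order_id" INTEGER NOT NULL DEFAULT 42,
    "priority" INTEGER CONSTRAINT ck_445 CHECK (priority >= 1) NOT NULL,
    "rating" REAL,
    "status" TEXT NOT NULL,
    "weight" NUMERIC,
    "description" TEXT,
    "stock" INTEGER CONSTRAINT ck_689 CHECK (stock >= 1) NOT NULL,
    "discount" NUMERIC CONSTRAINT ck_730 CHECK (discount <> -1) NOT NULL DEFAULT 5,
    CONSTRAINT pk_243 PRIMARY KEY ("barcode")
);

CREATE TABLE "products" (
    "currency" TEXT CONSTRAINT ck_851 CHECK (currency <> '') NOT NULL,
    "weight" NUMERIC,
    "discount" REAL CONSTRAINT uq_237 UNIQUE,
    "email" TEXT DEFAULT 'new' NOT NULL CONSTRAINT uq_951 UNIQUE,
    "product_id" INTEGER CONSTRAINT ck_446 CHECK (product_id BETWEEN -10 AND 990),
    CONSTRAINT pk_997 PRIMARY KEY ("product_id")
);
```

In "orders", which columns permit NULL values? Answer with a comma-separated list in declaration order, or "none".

- tax_rate: no NOT NULL constraint applies → nullable.
- barcode: part of the PRIMARY KEY, which implies NOT NULL → not nullable.
- order_id: declared NOT NULL → not nullable.
- priority: declared NOT NULL → not nullable.
- rating: no NOT NULL constraint applies → nullable.
- status: declared NOT NULL → not nullable.
- weight: no NOT NULL constraint applies → nullable.
- description: no NOT NULL constraint applies → nullable.
- stock: declared NOT NULL → not nullable.
- discount: declared NOT NULL → not nullable.

tax_rate, rating, weight, description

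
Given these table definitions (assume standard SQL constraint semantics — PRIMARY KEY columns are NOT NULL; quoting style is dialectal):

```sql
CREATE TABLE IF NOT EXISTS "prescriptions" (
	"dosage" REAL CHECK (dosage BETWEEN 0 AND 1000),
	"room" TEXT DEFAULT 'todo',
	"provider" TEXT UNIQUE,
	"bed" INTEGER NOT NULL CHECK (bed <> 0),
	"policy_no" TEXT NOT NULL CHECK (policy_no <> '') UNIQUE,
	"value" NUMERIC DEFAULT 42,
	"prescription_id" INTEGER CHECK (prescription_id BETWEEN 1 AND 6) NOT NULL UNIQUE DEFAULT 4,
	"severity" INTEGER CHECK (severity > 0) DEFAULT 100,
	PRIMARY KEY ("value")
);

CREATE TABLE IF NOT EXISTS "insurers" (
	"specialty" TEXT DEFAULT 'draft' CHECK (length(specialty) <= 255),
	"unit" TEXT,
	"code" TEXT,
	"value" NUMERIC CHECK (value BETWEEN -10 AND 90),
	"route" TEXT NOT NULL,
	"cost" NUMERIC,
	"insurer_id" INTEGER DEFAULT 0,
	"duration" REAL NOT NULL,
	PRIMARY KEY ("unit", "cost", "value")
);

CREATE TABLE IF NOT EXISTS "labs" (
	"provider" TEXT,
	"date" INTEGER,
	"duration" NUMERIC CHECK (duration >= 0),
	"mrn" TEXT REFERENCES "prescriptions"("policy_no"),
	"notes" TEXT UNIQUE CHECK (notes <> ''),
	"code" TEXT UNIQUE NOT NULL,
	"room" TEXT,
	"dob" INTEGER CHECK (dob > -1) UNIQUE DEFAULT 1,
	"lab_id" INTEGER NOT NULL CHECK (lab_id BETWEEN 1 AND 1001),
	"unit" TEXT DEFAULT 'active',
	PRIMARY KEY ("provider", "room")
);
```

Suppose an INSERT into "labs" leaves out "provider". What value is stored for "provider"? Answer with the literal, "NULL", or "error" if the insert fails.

error

provider has no DEFAULT clause.
Omitting it would insert NULL, but it is part of the PRIMARY KEY, so the INSERT fails.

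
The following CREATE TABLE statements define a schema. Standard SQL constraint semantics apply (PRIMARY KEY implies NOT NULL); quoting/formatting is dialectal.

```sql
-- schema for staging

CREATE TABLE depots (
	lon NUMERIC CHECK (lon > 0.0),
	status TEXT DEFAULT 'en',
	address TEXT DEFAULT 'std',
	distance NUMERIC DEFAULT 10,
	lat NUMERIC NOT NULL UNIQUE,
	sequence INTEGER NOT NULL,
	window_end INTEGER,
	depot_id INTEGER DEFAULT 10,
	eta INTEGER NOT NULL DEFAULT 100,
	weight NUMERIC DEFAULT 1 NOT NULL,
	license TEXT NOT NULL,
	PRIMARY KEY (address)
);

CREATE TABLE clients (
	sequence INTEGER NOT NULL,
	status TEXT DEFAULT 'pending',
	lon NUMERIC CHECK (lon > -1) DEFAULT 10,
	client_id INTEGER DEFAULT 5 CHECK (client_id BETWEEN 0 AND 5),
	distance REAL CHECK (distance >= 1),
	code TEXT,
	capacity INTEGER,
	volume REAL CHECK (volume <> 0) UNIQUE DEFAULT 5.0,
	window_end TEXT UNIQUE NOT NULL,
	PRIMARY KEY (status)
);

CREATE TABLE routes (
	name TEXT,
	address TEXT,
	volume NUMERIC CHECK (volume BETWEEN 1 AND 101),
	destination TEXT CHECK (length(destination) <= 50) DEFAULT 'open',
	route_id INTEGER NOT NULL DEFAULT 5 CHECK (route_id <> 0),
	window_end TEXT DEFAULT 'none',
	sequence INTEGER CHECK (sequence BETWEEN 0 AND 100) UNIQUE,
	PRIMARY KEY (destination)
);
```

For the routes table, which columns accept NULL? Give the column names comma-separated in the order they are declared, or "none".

name, address, volume, window_end, sequence

- name: no NOT NULL constraint applies → nullable.
- address: no NOT NULL constraint applies → nullable.
- volume: CHECK does not forbid NULL (a CHECK constraint passes when its expression is NULL) → nullable.
- destination: part of the PRIMARY KEY, which implies NOT NULL → not nullable.
- route_id: declared NOT NULL → not nullable.
- window_end: DEFAULT only fills an omitted column; an explicit NULL is still allowed → nullable.
- sequence: CHECK does not forbid NULL (a CHECK constraint passes when its expression is NULL) → nullable.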